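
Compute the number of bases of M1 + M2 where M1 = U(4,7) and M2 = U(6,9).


Bases of a direct sum M1 + M2: |B| = |B(M1)| * |B(M2)|.
|B(U(4,7))| = C(7,4) = 35.
|B(U(6,9))| = C(9,6) = 84.
Total bases = 35 * 84 = 2940.

2940


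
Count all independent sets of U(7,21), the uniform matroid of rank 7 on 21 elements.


Independent sets of U(7,21) are all subsets of size <= 7.
Count = C(21,0) + C(21,1) + C(21,2) + C(21,3) + C(21,4) + C(21,5) + C(21,6) + C(21,7)
     = 1 + 21 + 210 + 1330 + 5985 + 20349 + 54264 + 116280
     = 198440.

198440


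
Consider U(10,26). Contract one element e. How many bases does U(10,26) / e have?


Contracting e from U(10,26) gives U(9,25).
Bases of U(9,25) = (25 choose 9) = 2042975.

2042975


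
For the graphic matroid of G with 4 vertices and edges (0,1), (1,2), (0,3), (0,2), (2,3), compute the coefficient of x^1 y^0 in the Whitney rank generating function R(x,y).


R(x,y) = sum over A in 2^E of x^(r(E)-r(A)) * y^(|A|-r(A)).
G has 4 vertices, 5 edges. r(E) = 3.
Enumerate all 2^5 = 32 subsets.
Count subsets with r(E)-r(A)=1 and |A|-r(A)=0: 10.

10


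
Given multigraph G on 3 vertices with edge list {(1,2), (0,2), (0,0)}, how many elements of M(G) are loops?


In a graphic matroid, a loop is a self-loop edge (u,u) with rank 0.
Examining all 3 edges for self-loops...
Self-loops found: (0,0)
Number of loops = 1.

1


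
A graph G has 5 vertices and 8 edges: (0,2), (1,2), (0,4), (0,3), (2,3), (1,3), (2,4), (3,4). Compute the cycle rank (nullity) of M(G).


Cycle rank (nullity) = |E| - r(M) = |E| - (|V| - c).
|E| = 8, |V| = 5, c = 1.
Nullity = 8 - (5 - 1) = 8 - 4 = 4.

4


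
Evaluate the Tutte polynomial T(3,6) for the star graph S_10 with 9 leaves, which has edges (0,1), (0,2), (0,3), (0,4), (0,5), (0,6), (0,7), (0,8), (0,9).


A star on 10 vertices is a tree with 9 edges.
T(x,y) = x^(9) for any tree.
T(3,6) = 3^9 = 19683.

19683


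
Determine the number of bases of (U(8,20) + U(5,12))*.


(M1+M2)* = M1* + M2*.
M1* = U(12,20), bases: C(20,12) = 125970.
M2* = U(7,12), bases: C(12,7) = 792.
|B(M*)| = 125970 * 792 = 99768240.

99768240


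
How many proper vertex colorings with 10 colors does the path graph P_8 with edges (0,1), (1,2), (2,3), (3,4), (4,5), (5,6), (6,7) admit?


P(P_8, k) = k * (k-1)^(7).
P(10) = 10 * 9^7 = 10 * 4782969 = 47829690.

47829690


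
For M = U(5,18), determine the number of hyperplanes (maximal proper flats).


Hyperplanes of U(5,18) are flats of rank 4.
In a uniform matroid, these are exactly the (4)-element subsets.
Count = C(18,4) = (18 * 17 * 16 * 15) / (1 * 2 * 3 * 4) = 3060.

3060


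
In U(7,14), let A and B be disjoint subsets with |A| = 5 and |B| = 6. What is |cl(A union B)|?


|A union B| = 5 + 6 = 11 (disjoint).
In U(7,14), cl(S) = S if |S| < 7, else cl(S) = E.
Since 11 >= 7, cl(A union B) = E.
|cl(A union B)| = 14.

14


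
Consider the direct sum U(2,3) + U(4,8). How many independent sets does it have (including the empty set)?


For a direct sum, |I(M1+M2)| = |I(M1)| * |I(M2)|.
|I(U(2,3))| = sum C(3,k) for k=0..2 = 7.
|I(U(4,8))| = sum C(8,k) for k=0..4 = 163.
Total = 7 * 163 = 1141.

1141


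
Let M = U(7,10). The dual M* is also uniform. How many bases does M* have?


The dual of U(r,n) is U(n-r, n) = U(3,10).
Bases of U(3,10) are all (3)-element subsets.
|B(M*)| = C(10,3) = (10 * 9 * 8) / (1 * 2 * 3) = 120.

120


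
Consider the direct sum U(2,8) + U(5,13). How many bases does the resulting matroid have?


Bases of a direct sum M1 + M2: |B| = |B(M1)| * |B(M2)|.
|B(U(2,8))| = C(8,2) = 28.
|B(U(5,13))| = C(13,5) = 1287.
Total bases = 28 * 1287 = 36036.

36036


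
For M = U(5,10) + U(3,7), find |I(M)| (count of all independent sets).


For a direct sum, |I(M1+M2)| = |I(M1)| * |I(M2)|.
|I(U(5,10))| = sum C(10,k) for k=0..5 = 638.
|I(U(3,7))| = sum C(7,k) for k=0..3 = 64.
Total = 638 * 64 = 40832.

40832


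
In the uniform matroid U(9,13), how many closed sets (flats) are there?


Flats of U(9,13): every subset of size < 9 is a flat, plus E itself.
Count = C(13,0) + C(13,1) + C(13,2) + C(13,3) + C(13,4) + C(13,5) + C(13,6) + C(13,7) + C(13,8) + 1
     = 1 + 13 + 78 + 286 + 715 + 1287 + 1716 + 1716 + 1287 + 1
     = 7100.

7100


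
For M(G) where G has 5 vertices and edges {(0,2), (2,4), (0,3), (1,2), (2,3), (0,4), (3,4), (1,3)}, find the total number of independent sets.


An independent set in a graphic matroid is an acyclic edge subset.
G has 5 vertices and 8 edges.
Enumerate all 2^8 = 256 subsets, checking for acyclicity.
Total independent sets = 128.

128


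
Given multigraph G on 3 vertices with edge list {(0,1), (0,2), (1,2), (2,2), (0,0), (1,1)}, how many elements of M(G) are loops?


In a graphic matroid, a loop is a self-loop edge (u,u) with rank 0.
Examining all 6 edges for self-loops...
Self-loops found: (2,2), (0,0), (1,1)
Number of loops = 3.

3


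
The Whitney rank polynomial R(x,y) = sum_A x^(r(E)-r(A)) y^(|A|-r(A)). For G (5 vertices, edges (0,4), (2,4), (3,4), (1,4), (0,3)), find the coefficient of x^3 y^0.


R(x,y) = sum over A in 2^E of x^(r(E)-r(A)) * y^(|A|-r(A)).
G has 5 vertices, 5 edges. r(E) = 4.
Enumerate all 2^5 = 32 subsets.
Count subsets with r(E)-r(A)=3 and |A|-r(A)=0: 5.

5


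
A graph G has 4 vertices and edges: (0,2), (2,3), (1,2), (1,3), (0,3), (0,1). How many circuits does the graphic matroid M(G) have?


A circuit in a graphic matroid = edge set of a simple cycle.
G has 4 vertices and 6 edges.
Enumerating all minimal edge subsets forming cycles...
Total circuits found: 7.

7


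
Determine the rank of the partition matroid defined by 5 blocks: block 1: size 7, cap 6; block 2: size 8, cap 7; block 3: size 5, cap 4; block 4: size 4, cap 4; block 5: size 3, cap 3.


Rank of a partition matroid = sum of min(|Si|, ci) for each block.
= min(7,6) + min(8,7) + min(5,4) + min(4,4) + min(3,3)
= 6 + 7 + 4 + 4 + 3
= 24.

24


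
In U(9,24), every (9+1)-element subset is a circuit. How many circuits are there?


In U(9,24), circuits are the (10)-element subsets.
Any set of 10 elements is dependent, and removing any one element gives
an independent set of size 9, so it is a minimal dependent set.
Number of circuits = C(24,10) = 1961256.

1961256


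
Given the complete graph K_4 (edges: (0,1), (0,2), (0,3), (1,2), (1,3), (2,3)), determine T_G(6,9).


T(K_4; x,y) = x^3 + 3x^2 + 4xy + 2x + y^3 + 3y^2 + 2y.
Substituting x=6, y=9:
= 216 + 108 + 216 + 12 + 729 + 243 + 18
= 1542.

1542


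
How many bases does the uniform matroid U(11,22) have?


Bases of U(11,22) are all 11-element subsets of the 22-element ground set.
Number of bases = C(22,11).
(22 choose 11) = 705432.

705432


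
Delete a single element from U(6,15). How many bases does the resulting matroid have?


Deleting e from U(6,15) gives U(6,14) since n > r.
Bases of U(6,14) = C(14,6) = 3003.

3003


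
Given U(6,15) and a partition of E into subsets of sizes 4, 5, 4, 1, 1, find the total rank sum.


r(Ai) = min(|Ai|, 6) for each part.
Sum = min(4,6) + min(5,6) + min(4,6) + min(1,6) + min(1,6)
    = 4 + 5 + 4 + 1 + 1
    = 15.

15


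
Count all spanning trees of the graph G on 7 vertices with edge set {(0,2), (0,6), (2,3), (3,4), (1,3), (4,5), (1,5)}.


By Kirchhoff's matrix tree theorem, the number of spanning trees equals
the determinant of any cofactor of the Laplacian matrix L.
G has 7 vertices and 7 edges.
Computing the (6 x 6) cofactor determinant gives 4.

4


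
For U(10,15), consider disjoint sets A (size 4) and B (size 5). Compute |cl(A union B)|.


|A union B| = 4 + 5 = 9 (disjoint).
In U(10,15), cl(S) = S if |S| < 10, else cl(S) = E.
Since 9 < 10, cl(A union B) = A union B.
|cl(A union B)| = 9.

9


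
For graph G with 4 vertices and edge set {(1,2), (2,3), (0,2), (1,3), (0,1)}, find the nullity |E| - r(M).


Cycle rank (nullity) = |E| - r(M) = |E| - (|V| - c).
|E| = 5, |V| = 4, c = 1.
Nullity = 5 - (4 - 1) = 5 - 3 = 2.

2


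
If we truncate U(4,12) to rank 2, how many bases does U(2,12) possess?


Truncating U(4,12) to rank 2 gives U(2,12).
Bases of U(2,12) are all 2-element subsets of 12 elements.
Number of bases = C(12,2) = (12 * 11) / (1 * 2) = 66.

66


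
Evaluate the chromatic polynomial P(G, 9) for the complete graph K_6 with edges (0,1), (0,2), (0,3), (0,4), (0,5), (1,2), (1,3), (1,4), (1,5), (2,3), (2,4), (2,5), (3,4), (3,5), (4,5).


P(K_6, k) = k(k-1)(k-2)...(k-5).
P(9) = (9) * (8) * (7) * (6) * (5) * (4) = 60480.

60480


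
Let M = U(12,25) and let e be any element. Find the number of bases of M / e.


Contracting e from U(12,25) gives U(11,24).
Bases of U(11,24) = (24 choose 11) = 2496144.

2496144


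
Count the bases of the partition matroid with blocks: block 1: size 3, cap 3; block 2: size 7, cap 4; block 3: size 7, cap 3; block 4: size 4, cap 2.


A basis picks exactly ci elements from block i.
Number of bases = product of C(|Si|, ci).
= C(3,3) * C(7,4) * C(7,3) * C(4,2)
= 1 * 35 * 35 * 6
= 7350.

7350


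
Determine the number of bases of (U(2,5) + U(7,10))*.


(M1+M2)* = M1* + M2*.
M1* = U(3,5), bases: C(5,3) = 10.
M2* = U(3,10), bases: C(10,3) = 120.
|B(M*)| = 10 * 120 = 1200.

1200


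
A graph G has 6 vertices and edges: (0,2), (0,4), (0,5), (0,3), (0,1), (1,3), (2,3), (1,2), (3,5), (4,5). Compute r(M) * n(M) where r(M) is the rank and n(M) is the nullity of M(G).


r(M) = |V| - c = 6 - 1 = 5.
nullity = |E| - r(M) = 10 - 5 = 5.
Product = 5 * 5 = 25.

25


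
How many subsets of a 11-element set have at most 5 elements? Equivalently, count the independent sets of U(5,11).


Independent sets of U(5,11) are all subsets of size <= 5.
Count = (11 choose 0) + (11 choose 1) + (11 choose 2) + (11 choose 3) + (11 choose 4) + (11 choose 5)
     = 1 + 11 + 55 + 165 + 330 + 462
     = 1024.

1024


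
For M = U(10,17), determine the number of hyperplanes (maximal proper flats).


Hyperplanes of U(10,17) are flats of rank 9.
In a uniform matroid, these are exactly the (9)-element subsets.
Count = (17 choose 9) = 24310.

24310


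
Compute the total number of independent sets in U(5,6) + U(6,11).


For a direct sum, |I(M1+M2)| = |I(M1)| * |I(M2)|.
|I(U(5,6))| = sum C(6,k) for k=0..5 = 63.
|I(U(6,11))| = sum C(11,k) for k=0..6 = 1486.
Total = 63 * 1486 = 93618.

93618


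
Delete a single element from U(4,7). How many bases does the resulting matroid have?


Deleting e from U(4,7) gives U(4,6) since n > r.
Bases of U(4,6) = (6 choose 4) = 15.

15


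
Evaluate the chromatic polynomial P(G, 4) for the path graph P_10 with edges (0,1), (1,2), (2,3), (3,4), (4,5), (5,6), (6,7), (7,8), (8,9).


P(P_10, k) = k * (k-1)^(9).
P(4) = 4 * 3^9 = 4 * 19683 = 78732.

78732


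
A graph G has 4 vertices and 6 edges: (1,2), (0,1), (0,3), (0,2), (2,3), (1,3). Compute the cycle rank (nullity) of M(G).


Cycle rank (nullity) = |E| - r(M) = |E| - (|V| - c).
|E| = 6, |V| = 4, c = 1.
Nullity = 6 - (4 - 1) = 6 - 3 = 3.

3


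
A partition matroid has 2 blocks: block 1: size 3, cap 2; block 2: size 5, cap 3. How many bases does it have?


A basis picks exactly ci elements from block i.
Number of bases = product of C(|Si|, ci).
= C(3,2) * C(5,3)
= 3 * 10
= 30.

30


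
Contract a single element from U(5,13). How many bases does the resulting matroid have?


Contracting e from U(5,13) gives U(4,12).
Bases of U(4,12) = (12 choose 4) = 495.

495


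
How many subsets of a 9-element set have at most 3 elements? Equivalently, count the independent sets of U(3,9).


Independent sets of U(3,9) are all subsets of size <= 3.
Count = C(9,0) + C(9,1) + C(9,2) + C(9,3)
     = 1 + 9 + 36 + 84
     = 130.

130


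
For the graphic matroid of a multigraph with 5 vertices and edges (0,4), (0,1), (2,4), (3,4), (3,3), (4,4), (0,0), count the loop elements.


In a graphic matroid, a loop is a self-loop edge (u,u) with rank 0.
Examining all 7 edges for self-loops...
Self-loops found: (3,3), (4,4), (0,0)
Number of loops = 3.

3


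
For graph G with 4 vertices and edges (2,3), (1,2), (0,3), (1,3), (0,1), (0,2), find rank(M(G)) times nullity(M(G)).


r(M) = |V| - c = 4 - 1 = 3.
nullity = |E| - r(M) = 6 - 3 = 3.
Product = 3 * 3 = 9.

9


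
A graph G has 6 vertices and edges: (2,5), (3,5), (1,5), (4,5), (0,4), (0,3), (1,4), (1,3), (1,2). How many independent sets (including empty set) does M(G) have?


An independent set in a graphic matroid is an acyclic edge subset.
G has 6 vertices and 9 edges.
Enumerate all 2^9 = 512 subsets, checking for acyclicity.
Total independent sets = 290.

290


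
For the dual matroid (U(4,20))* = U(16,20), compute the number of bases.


The dual of U(r,n) is U(n-r, n) = U(16,20).
Bases of U(16,20) are all (16)-element subsets.
|B(M*)| = C(20,16) = 4845.

4845


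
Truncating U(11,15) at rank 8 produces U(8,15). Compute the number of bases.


Truncating U(11,15) to rank 8 gives U(8,15).
Bases of U(8,15) are all 8-element subsets of 15 elements.
Number of bases = C(15,8) = 6435.

6435


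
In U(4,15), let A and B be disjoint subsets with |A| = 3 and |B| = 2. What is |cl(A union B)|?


|A union B| = 3 + 2 = 5 (disjoint).
In U(4,15), cl(S) = S if |S| < 4, else cl(S) = E.
Since 5 >= 4, cl(A union B) = E.
|cl(A union B)| = 15.

15


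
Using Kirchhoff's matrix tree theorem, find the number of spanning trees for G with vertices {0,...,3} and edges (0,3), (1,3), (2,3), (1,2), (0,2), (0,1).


By Kirchhoff's matrix tree theorem, the number of spanning trees equals
the determinant of any cofactor of the Laplacian matrix L.
G has 4 vertices and 6 edges.
Computing the (3 x 3) cofactor determinant gives 16.

16


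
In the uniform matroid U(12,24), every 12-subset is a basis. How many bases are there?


Bases of U(12,24) are all 12-element subsets of the 24-element ground set.
Number of bases = C(24,12).
C(24,12) = 24! / (12! * 12!) = 2704156.

2704156


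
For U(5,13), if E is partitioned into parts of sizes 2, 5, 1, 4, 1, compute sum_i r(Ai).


r(Ai) = min(|Ai|, 5) for each part.
Sum = min(2,5) + min(5,5) + min(1,5) + min(4,5) + min(1,5)
    = 2 + 5 + 1 + 4 + 1
    = 13.

13


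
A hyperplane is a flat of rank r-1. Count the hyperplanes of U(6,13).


Hyperplanes of U(6,13) are flats of rank 5.
In a uniform matroid, these are exactly the (5)-element subsets.
Count = (13 choose 5) = 1287.

1287


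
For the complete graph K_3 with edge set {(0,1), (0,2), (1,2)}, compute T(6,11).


T(K_3; x,y) = x^2 + x + y.
T(6,11) = 36 + 6 + 11 = 53.

53


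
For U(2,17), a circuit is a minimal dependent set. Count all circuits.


In U(2,17), circuits are the (3)-element subsets.
Any set of 3 elements is dependent, and removing any one element gives
an independent set of size 2, so it is a minimal dependent set.
Number of circuits = C(17,3) = 17! / (3! * 14!) = 680.

680


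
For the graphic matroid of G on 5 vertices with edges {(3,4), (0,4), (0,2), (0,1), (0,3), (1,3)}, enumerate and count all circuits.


A circuit in a graphic matroid = edge set of a simple cycle.
G has 5 vertices and 6 edges.
Enumerating all minimal edge subsets forming cycles...
Total circuits found: 3.

3


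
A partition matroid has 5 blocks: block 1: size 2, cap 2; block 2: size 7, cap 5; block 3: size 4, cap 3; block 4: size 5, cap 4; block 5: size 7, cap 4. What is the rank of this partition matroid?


Rank of a partition matroid = sum of min(|Si|, ci) for each block.
= min(2,2) + min(7,5) + min(4,3) + min(5,4) + min(7,4)
= 2 + 5 + 3 + 4 + 4
= 18.

18


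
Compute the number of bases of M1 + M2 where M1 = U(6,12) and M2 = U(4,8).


Bases of a direct sum M1 + M2: |B| = |B(M1)| * |B(M2)|.
|B(U(6,12))| = C(12,6) = 924.
|B(U(4,8))| = C(8,4) = 70.
Total bases = 924 * 70 = 64680.

64680


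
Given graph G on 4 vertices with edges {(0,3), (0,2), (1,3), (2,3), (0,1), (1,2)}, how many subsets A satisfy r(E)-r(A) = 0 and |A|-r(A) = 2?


R(x,y) = sum over A in 2^E of x^(r(E)-r(A)) * y^(|A|-r(A)).
G has 4 vertices, 6 edges. r(E) = 3.
Enumerate all 2^6 = 64 subsets.
Count subsets with r(E)-r(A)=0 and |A|-r(A)=2: 6.

6


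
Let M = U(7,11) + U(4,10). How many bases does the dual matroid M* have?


(M1+M2)* = M1* + M2*.
M1* = U(4,11), bases: C(11,4) = 330.
M2* = U(6,10), bases: C(10,6) = 210.
|B(M*)| = 330 * 210 = 69300.

69300


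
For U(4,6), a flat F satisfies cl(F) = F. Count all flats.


Flats of U(4,6): every subset of size < 4 is a flat, plus E itself.
Count = C(6,0) + C(6,1) + C(6,2) + C(6,3) + 1
     = 1 + 6 + 15 + 20 + 1
     = 43.

43


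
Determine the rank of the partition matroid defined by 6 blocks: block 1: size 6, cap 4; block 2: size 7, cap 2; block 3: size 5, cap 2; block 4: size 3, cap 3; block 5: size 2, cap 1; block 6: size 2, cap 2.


Rank of a partition matroid = sum of min(|Si|, ci) for each block.
= min(6,4) + min(7,2) + min(5,2) + min(3,3) + min(2,1) + min(2,2)
= 4 + 2 + 2 + 3 + 1 + 2
= 14.

14


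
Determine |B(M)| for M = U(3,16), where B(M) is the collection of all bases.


Bases of U(3,16) are all 3-element subsets of the 16-element ground set.
Number of bases = C(16,3).
(16 choose 3) = 560.

560


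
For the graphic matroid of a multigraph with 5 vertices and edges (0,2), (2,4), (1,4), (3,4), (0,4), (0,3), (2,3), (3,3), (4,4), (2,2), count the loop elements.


In a graphic matroid, a loop is a self-loop edge (u,u) with rank 0.
Examining all 10 edges for self-loops...
Self-loops found: (3,3), (4,4), (2,2)
Number of loops = 3.

3


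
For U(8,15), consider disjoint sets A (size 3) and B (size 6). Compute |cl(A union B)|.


|A union B| = 3 + 6 = 9 (disjoint).
In U(8,15), cl(S) = S if |S| < 8, else cl(S) = E.
Since 9 >= 8, cl(A union B) = E.
|cl(A union B)| = 15.

15


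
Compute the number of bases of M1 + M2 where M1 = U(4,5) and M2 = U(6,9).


Bases of a direct sum M1 + M2: |B| = |B(M1)| * |B(M2)|.
|B(U(4,5))| = C(5,4) = 5.
|B(U(6,9))| = C(9,6) = 84.
Total bases = 5 * 84 = 420.

420


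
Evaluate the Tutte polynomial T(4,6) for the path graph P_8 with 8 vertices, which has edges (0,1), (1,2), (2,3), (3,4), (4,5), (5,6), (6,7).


A path on 8 vertices is a tree with 7 edges.
T(x,y) = x^(7) for any tree.
T(4,6) = 4^7 = 16384.

16384


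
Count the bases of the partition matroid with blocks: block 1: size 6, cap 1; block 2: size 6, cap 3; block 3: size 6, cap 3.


A basis picks exactly ci elements from block i.
Number of bases = product of C(|Si|, ci).
= C(6,1) * C(6,3) * C(6,3)
= 6 * 20 * 20
= 2400.

2400


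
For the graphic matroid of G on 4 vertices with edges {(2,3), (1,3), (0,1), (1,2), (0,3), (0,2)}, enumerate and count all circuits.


A circuit in a graphic matroid = edge set of a simple cycle.
G has 4 vertices and 6 edges.
Enumerating all minimal edge subsets forming cycles...
Total circuits found: 7.

7


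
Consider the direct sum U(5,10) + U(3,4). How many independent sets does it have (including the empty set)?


For a direct sum, |I(M1+M2)| = |I(M1)| * |I(M2)|.
|I(U(5,10))| = sum C(10,k) for k=0..5 = 638.
|I(U(3,4))| = sum C(4,k) for k=0..3 = 15.
Total = 638 * 15 = 9570.

9570


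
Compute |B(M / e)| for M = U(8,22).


Contracting e from U(8,22) gives U(7,21).
Bases of U(7,21) = (21 choose 7) = 116280.

116280


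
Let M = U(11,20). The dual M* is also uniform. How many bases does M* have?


The dual of U(r,n) is U(n-r, n) = U(9,20).
Bases of U(9,20) are all (9)-element subsets.
|B(M*)| = C(20,9) = 167960.

167960


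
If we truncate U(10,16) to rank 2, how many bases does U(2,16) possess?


Truncating U(10,16) to rank 2 gives U(2,16).
Bases of U(2,16) are all 2-element subsets of 16 elements.
Number of bases = C(16,2) = 16! / (2! * 14!) = 120.

120


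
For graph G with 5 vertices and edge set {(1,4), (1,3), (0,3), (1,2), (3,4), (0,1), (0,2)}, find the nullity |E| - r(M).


Cycle rank (nullity) = |E| - r(M) = |E| - (|V| - c).
|E| = 7, |V| = 5, c = 1.
Nullity = 7 - (5 - 1) = 7 - 4 = 3.

3


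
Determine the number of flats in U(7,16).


Flats of U(7,16): every subset of size < 7 is a flat, plus E itself.
Count = (16 choose 0) + (16 choose 1) + (16 choose 2) + (16 choose 3) + (16 choose 4) + (16 choose 5) + (16 choose 6) + 1
     = 1 + 16 + 120 + 560 + 1820 + 4368 + 8008 + 1
     = 14894.

14894


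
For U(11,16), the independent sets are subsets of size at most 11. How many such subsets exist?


Independent sets of U(11,16) are all subsets of size <= 11.
Count = (16 choose 0) + (16 choose 1) + (16 choose 2) + (16 choose 3) + (16 choose 4) + (16 choose 5) + (16 choose 6) + (16 choose 7) + (16 choose 8) + (16 choose 9) + (16 choose 10) + (16 choose 11)
     = 1 + 16 + 120 + 560 + 1820 + 4368 + 8008 + 11440 + 12870 + 11440 + 8008 + 4368
     = 63019.

63019


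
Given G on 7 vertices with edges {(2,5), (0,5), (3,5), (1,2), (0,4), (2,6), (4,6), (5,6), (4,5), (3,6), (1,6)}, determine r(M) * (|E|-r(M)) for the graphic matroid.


r(M) = |V| - c = 7 - 1 = 6.
nullity = |E| - r(M) = 11 - 6 = 5.
Product = 6 * 5 = 30.

30


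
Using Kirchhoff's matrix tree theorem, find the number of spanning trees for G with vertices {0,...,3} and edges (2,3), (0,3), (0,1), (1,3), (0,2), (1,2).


By Kirchhoff's matrix tree theorem, the number of spanning trees equals
the determinant of any cofactor of the Laplacian matrix L.
G has 4 vertices and 6 edges.
Computing the (3 x 3) cofactor determinant gives 16.

16


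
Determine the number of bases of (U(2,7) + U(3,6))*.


(M1+M2)* = M1* + M2*.
M1* = U(5,7), bases: C(7,5) = 21.
M2* = U(3,6), bases: C(6,3) = 20.
|B(M*)| = 21 * 20 = 420.

420


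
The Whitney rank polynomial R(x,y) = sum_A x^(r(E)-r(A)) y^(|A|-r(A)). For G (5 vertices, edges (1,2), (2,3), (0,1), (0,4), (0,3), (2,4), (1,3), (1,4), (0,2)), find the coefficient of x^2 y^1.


R(x,y) = sum over A in 2^E of x^(r(E)-r(A)) * y^(|A|-r(A)).
G has 5 vertices, 9 edges. r(E) = 4.
Enumerate all 2^9 = 512 subsets.
Count subsets with r(E)-r(A)=2 and |A|-r(A)=1: 7.

7


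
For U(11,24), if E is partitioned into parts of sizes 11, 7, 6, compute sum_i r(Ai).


r(Ai) = min(|Ai|, 11) for each part.
Sum = min(11,11) + min(7,11) + min(6,11)
    = 11 + 7 + 6
    = 24.

24


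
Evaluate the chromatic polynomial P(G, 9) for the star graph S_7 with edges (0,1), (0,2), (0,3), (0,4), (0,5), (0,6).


P(tree, k) = k * (k-1)^(6) for any tree on 7 vertices.
P(9) = 9 * 8^6 = 9 * 262144 = 2359296.

2359296


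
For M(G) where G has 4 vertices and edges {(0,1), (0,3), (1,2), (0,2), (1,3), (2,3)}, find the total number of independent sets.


An independent set in a graphic matroid is an acyclic edge subset.
G has 4 vertices and 6 edges.
Enumerate all 2^6 = 64 subsets, checking for acyclicity.
Total independent sets = 38.

38


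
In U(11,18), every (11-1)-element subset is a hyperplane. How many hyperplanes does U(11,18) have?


Hyperplanes of U(11,18) are flats of rank 10.
In a uniform matroid, these are exactly the (10)-element subsets.
Count = (18 choose 10) = 43758.

43758


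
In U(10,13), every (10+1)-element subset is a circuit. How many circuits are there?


In U(10,13), circuits are the (11)-element subsets.
Any set of 11 elements is dependent, and removing any one element gives
an independent set of size 10, so it is a minimal dependent set.
Number of circuits = (13 choose 11) = 78.

78


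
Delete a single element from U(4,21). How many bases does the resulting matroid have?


Deleting e from U(4,21) gives U(4,20) since n > r.
Bases of U(4,20) = C(20,4) = (20 * 19 * 18 * 17) / (1 * 2 * 3 * 4) = 4845.

4845


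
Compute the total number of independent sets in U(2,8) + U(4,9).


For a direct sum, |I(M1+M2)| = |I(M1)| * |I(M2)|.
|I(U(2,8))| = sum C(8,k) for k=0..2 = 37.
|I(U(4,9))| = sum C(9,k) for k=0..4 = 256.
Total = 37 * 256 = 9472.

9472


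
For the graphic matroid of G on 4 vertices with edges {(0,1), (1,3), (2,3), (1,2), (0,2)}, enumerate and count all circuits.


A circuit in a graphic matroid = edge set of a simple cycle.
G has 4 vertices and 5 edges.
Enumerating all minimal edge subsets forming cycles...
Total circuits found: 3.

3


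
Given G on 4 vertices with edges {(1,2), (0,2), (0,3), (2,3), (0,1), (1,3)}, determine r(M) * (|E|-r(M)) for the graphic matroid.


r(M) = |V| - c = 4 - 1 = 3.
nullity = |E| - r(M) = 6 - 3 = 3.
Product = 3 * 3 = 9.

9


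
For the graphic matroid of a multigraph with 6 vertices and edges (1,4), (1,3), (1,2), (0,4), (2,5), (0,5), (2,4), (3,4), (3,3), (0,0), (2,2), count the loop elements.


In a graphic matroid, a loop is a self-loop edge (u,u) with rank 0.
Examining all 11 edges for self-loops...
Self-loops found: (3,3), (0,0), (2,2)
Number of loops = 3.

3


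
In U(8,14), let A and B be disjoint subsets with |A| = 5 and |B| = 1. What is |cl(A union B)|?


|A union B| = 5 + 1 = 6 (disjoint).
In U(8,14), cl(S) = S if |S| < 8, else cl(S) = E.
Since 6 < 8, cl(A union B) = A union B.
|cl(A union B)| = 6.

6


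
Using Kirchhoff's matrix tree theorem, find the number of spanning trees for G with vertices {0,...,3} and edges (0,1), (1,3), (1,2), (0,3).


By Kirchhoff's matrix tree theorem, the number of spanning trees equals
the determinant of any cofactor of the Laplacian matrix L.
G has 4 vertices and 4 edges.
Computing the (3 x 3) cofactor determinant gives 3.

3


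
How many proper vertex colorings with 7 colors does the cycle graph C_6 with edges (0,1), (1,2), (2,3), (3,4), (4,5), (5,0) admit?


P(C_6, k) = (k-1)^6 + (-1)^6*(k-1).
P(7) = (6)^6 + 6
= 46656 + 6 = 46662.

46662


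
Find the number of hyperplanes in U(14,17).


Hyperplanes of U(14,17) are flats of rank 13.
In a uniform matroid, these are exactly the (13)-element subsets.
Count = (17 choose 13) = 2380.

2380


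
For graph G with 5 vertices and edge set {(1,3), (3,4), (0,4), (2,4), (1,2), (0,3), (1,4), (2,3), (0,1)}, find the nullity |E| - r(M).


Cycle rank (nullity) = |E| - r(M) = |E| - (|V| - c).
|E| = 9, |V| = 5, c = 1.
Nullity = 9 - (5 - 1) = 9 - 4 = 5.

5


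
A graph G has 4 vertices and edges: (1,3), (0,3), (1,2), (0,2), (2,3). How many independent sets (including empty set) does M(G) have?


An independent set in a graphic matroid is an acyclic edge subset.
G has 4 vertices and 5 edges.
Enumerate all 2^5 = 32 subsets, checking for acyclicity.
Total independent sets = 24.

24


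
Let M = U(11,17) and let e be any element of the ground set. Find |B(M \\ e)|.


Deleting e from U(11,17) gives U(11,16) since n > r.
Bases of U(11,16) = C(16,11) = 4368.

4368


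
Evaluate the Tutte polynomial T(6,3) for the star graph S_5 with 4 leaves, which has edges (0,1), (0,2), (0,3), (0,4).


A star on 5 vertices is a tree with 4 edges.
T(x,y) = x^(4) for any tree.
T(6,3) = 6^4 = 1296.

1296


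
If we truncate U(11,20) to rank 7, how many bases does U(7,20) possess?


Truncating U(11,20) to rank 7 gives U(7,20).
Bases of U(7,20) are all 7-element subsets of 20 elements.
Number of bases = C(20,7) = 20! / (7! * 13!) = 77520.

77520


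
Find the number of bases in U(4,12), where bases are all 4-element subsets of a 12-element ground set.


Bases of U(4,12) are all 4-element subsets of the 12-element ground set.
Number of bases = C(12,4).
C(12,4) = (12 * 11 * 10 * 9) / (1 * 2 * 3 * 4) = 495.

495


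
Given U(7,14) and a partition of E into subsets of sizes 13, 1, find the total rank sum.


r(Ai) = min(|Ai|, 7) for each part.
Sum = min(13,7) + min(1,7)
    = 7 + 1
    = 8.

8


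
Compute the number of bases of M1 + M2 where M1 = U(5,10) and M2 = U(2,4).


Bases of a direct sum M1 + M2: |B| = |B(M1)| * |B(M2)|.
|B(U(5,10))| = C(10,5) = 252.
|B(U(2,4))| = C(4,2) = 6.
Total bases = 252 * 6 = 1512.

1512


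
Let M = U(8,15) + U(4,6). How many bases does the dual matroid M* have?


(M1+M2)* = M1* + M2*.
M1* = U(7,15), bases: C(15,7) = 6435.
M2* = U(2,6), bases: C(6,2) = 15.
|B(M*)| = 6435 * 15 = 96525.

96525


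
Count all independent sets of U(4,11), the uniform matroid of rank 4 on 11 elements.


Independent sets of U(4,11) are all subsets of size <= 4.
Count = (11 choose 0) + (11 choose 1) + (11 choose 2) + (11 choose 3) + (11 choose 4)
     = 1 + 11 + 55 + 165 + 330
     = 562.

562


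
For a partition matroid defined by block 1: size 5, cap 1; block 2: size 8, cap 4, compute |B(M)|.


A basis picks exactly ci elements from block i.
Number of bases = product of C(|Si|, ci).
= C(5,1) * C(8,4)
= 5 * 70
= 350.

350


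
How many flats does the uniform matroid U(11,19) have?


Flats of U(11,19): every subset of size < 11 is a flat, plus E itself.
Count = C(19,0) + C(19,1) + C(19,2) + C(19,3) + C(19,4) + C(19,5) + C(19,6) + C(19,7) + C(19,8) + C(19,9) + C(19,10) + 1
     = 1 + 19 + 171 + 969 + 3876 + 11628 + 27132 + 50388 + 75582 + 92378 + 92378 + 1
     = 354523.

354523


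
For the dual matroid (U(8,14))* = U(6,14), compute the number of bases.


The dual of U(r,n) is U(n-r, n) = U(6,14).
Bases of U(6,14) are all (6)-element subsets.
|B(M*)| = C(14,6) = 3003.

3003


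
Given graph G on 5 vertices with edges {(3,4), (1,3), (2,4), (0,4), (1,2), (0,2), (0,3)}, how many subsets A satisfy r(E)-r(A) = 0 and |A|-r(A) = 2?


R(x,y) = sum over A in 2^E of x^(r(E)-r(A)) * y^(|A|-r(A)).
G has 5 vertices, 7 edges. r(E) = 4.
Enumerate all 2^7 = 128 subsets.
Count subsets with r(E)-r(A)=0 and |A|-r(A)=2: 7.

7


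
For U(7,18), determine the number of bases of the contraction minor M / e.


Contracting e from U(7,18) gives U(6,17).
Bases of U(6,17) = C(17,6) = 12376.

12376


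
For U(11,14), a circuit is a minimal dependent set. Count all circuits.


In U(11,14), circuits are the (12)-element subsets.
Any set of 12 elements is dependent, and removing any one element gives
an independent set of size 11, so it is a minimal dependent set.
Number of circuits = (14 choose 12) = 91.

91


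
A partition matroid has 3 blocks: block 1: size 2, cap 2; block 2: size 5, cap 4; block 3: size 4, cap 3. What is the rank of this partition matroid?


Rank of a partition matroid = sum of min(|Si|, ci) for each block.
= min(2,2) + min(5,4) + min(4,3)
= 2 + 4 + 3
= 9.

9


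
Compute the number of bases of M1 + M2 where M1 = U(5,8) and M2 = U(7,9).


Bases of a direct sum M1 + M2: |B| = |B(M1)| * |B(M2)|.
|B(U(5,8))| = C(8,5) = 56.
|B(U(7,9))| = C(9,7) = 36.
Total bases = 56 * 36 = 2016.

2016


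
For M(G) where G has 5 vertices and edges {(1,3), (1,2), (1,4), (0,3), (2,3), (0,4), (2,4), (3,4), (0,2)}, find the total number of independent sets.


An independent set in a graphic matroid is an acyclic edge subset.
G has 5 vertices and 9 edges.
Enumerate all 2^9 = 512 subsets, checking for acyclicity.
Total independent sets = 198.

198


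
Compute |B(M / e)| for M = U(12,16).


Contracting e from U(12,16) gives U(11,15).
Bases of U(11,15) = C(15,11) = 1365.

1365


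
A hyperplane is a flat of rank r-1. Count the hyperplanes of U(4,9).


Hyperplanes of U(4,9) are flats of rank 3.
In a uniform matroid, these are exactly the (3)-element subsets.
Count = C(9,3) = 9! / (3! * 6!) = 84.

84


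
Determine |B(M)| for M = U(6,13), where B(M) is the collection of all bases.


Bases of U(6,13) are all 6-element subsets of the 13-element ground set.
Number of bases = C(13,6).
(13 choose 6) = 1716.

1716


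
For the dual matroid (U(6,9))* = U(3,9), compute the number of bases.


The dual of U(r,n) is U(n-r, n) = U(3,9).
Bases of U(3,9) are all (3)-element subsets.
|B(M*)| = C(9,3) = 9! / (3! * 6!) = 84.

84


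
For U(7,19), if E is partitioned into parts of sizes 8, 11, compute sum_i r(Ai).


r(Ai) = min(|Ai|, 7) for each part.
Sum = min(8,7) + min(11,7)
    = 7 + 7
    = 14.

14


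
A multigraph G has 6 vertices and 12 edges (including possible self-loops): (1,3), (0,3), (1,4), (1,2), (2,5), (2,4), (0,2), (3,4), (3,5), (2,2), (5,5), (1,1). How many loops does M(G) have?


In a graphic matroid, a loop is a self-loop edge (u,u) with rank 0.
Examining all 12 edges for self-loops...
Self-loops found: (2,2), (5,5), (1,1)
Number of loops = 3.

3


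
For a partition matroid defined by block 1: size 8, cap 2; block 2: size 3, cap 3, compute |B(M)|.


A basis picks exactly ci elements from block i.
Number of bases = product of C(|Si|, ci).
= C(8,2) * C(3,3)
= 28 * 1
= 28.

28


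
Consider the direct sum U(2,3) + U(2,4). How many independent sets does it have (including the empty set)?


For a direct sum, |I(M1+M2)| = |I(M1)| * |I(M2)|.
|I(U(2,3))| = sum C(3,k) for k=0..2 = 7.
|I(U(2,4))| = sum C(4,k) for k=0..2 = 11.
Total = 7 * 11 = 77.

77


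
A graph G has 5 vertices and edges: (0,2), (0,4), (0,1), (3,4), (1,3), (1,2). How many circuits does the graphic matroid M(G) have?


A circuit in a graphic matroid = edge set of a simple cycle.
G has 5 vertices and 6 edges.
Enumerating all minimal edge subsets forming cycles...
Total circuits found: 3.

3


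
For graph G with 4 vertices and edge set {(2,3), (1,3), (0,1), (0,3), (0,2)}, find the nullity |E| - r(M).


Cycle rank (nullity) = |E| - r(M) = |E| - (|V| - c).
|E| = 5, |V| = 4, c = 1.
Nullity = 5 - (4 - 1) = 5 - 3 = 2.

2


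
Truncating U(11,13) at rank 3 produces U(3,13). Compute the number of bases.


Truncating U(11,13) to rank 3 gives U(3,13).
Bases of U(3,13) are all 3-element subsets of 13 elements.
Number of bases = (13 choose 3) = 286.

286


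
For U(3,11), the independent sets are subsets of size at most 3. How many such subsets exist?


Independent sets of U(3,11) are all subsets of size <= 3.
Count = C(11,0) + C(11,1) + C(11,2) + C(11,3)
     = 1 + 11 + 55 + 165
     = 232.

232


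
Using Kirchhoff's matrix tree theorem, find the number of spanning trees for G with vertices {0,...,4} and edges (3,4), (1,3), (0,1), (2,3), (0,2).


By Kirchhoff's matrix tree theorem, the number of spanning trees equals
the determinant of any cofactor of the Laplacian matrix L.
G has 5 vertices and 5 edges.
Computing the (4 x 4) cofactor determinant gives 4.

4


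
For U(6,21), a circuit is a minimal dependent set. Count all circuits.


In U(6,21), circuits are the (7)-element subsets.
Any set of 7 elements is dependent, and removing any one element gives
an independent set of size 6, so it is a minimal dependent set.
Number of circuits = C(21,7) = 21! / (7! * 14!) = 116280.

116280


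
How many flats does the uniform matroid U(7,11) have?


Flats of U(7,11): every subset of size < 7 is a flat, plus E itself.
Count = (11 choose 0) + (11 choose 1) + (11 choose 2) + (11 choose 3) + (11 choose 4) + (11 choose 5) + (11 choose 6) + 1
     = 1 + 11 + 55 + 165 + 330 + 462 + 462 + 1
     = 1487.

1487


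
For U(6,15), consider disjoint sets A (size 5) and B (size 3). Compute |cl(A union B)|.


|A union B| = 5 + 3 = 8 (disjoint).
In U(6,15), cl(S) = S if |S| < 6, else cl(S) = E.
Since 8 >= 6, cl(A union B) = E.
|cl(A union B)| = 15.

15


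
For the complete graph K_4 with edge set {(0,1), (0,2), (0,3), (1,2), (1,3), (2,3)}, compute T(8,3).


T(K_4; x,y) = x^3 + 3x^2 + 4xy + 2x + y^3 + 3y^2 + 2y.
Substituting x=8, y=3:
= 512 + 192 + 96 + 16 + 27 + 27 + 6
= 876.

876


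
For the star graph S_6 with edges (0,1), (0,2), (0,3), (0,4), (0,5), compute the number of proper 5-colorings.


P(tree, k) = k * (k-1)^(5) for any tree on 6 vertices.
P(5) = 5 * 4^5 = 5 * 1024 = 5120.

5120


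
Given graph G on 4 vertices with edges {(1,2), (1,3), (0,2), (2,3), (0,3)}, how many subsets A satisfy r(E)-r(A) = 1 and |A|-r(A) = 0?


R(x,y) = sum over A in 2^E of x^(r(E)-r(A)) * y^(|A|-r(A)).
G has 4 vertices, 5 edges. r(E) = 3.
Enumerate all 2^5 = 32 subsets.
Count subsets with r(E)-r(A)=1 and |A|-r(A)=0: 10.

10


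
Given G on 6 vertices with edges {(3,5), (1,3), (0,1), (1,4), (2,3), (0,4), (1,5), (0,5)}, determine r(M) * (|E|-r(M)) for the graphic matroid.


r(M) = |V| - c = 6 - 1 = 5.
nullity = |E| - r(M) = 8 - 5 = 3.
Product = 5 * 3 = 15.

15


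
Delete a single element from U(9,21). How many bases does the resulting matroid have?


Deleting e from U(9,21) gives U(9,20) since n > r.
Bases of U(9,20) = (20 choose 9) = 167960.

167960


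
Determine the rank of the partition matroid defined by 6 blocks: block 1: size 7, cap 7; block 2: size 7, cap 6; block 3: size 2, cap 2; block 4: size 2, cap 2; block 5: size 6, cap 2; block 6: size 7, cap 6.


Rank of a partition matroid = sum of min(|Si|, ci) for each block.
= min(7,7) + min(7,6) + min(2,2) + min(2,2) + min(6,2) + min(7,6)
= 7 + 6 + 2 + 2 + 2 + 6
= 25.

25


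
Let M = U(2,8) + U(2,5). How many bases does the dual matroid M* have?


(M1+M2)* = M1* + M2*.
M1* = U(6,8), bases: C(8,6) = 28.
M2* = U(3,5), bases: C(5,3) = 10.
|B(M*)| = 28 * 10 = 280.

280


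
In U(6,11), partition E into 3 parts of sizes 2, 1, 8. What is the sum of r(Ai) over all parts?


r(Ai) = min(|Ai|, 6) for each part.
Sum = min(2,6) + min(1,6) + min(8,6)
    = 2 + 1 + 6
    = 9.

9


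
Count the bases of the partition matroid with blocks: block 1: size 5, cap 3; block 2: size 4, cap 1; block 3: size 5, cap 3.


A basis picks exactly ci elements from block i.
Number of bases = product of C(|Si|, ci).
= C(5,3) * C(4,1) * C(5,3)
= 10 * 4 * 10
= 400.

400


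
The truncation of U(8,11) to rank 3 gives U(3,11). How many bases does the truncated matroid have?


Truncating U(8,11) to rank 3 gives U(3,11).
Bases of U(3,11) are all 3-element subsets of 11 elements.
Number of bases = C(11,3) = 11! / (3! * 8!) = 165.

165


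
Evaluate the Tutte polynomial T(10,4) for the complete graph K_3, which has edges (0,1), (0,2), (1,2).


T(K_3; x,y) = x^2 + x + y.
T(10,4) = 100 + 10 + 4 = 114.

114


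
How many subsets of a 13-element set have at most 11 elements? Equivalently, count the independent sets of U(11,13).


Independent sets of U(11,13) are all subsets of size <= 11.
Count = (13 choose 0) + (13 choose 1) + (13 choose 2) + (13 choose 3) + (13 choose 4) + (13 choose 5) + (13 choose 6) + (13 choose 7) + (13 choose 8) + (13 choose 9) + (13 choose 10) + (13 choose 11)
     = 1 + 13 + 78 + 286 + 715 + 1287 + 1716 + 1716 + 1287 + 715 + 286 + 78
     = 8178.

8178


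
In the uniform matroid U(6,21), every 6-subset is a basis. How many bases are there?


Bases of U(6,21) are all 6-element subsets of the 21-element ground set.
Number of bases = C(21,6).
(21 choose 6) = 54264.

54264


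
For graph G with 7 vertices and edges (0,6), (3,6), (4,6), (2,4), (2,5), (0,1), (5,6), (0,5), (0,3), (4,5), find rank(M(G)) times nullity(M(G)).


r(M) = |V| - c = 7 - 1 = 6.
nullity = |E| - r(M) = 10 - 6 = 4.
Product = 6 * 4 = 24.

24


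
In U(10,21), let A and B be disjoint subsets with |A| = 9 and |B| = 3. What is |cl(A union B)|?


|A union B| = 9 + 3 = 12 (disjoint).
In U(10,21), cl(S) = S if |S| < 10, else cl(S) = E.
Since 12 >= 10, cl(A union B) = E.
|cl(A union B)| = 21.

21


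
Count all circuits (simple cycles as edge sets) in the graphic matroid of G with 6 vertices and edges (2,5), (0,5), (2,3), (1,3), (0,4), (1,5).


A circuit in a graphic matroid = edge set of a simple cycle.
G has 6 vertices and 6 edges.
Enumerating all minimal edge subsets forming cycles...
Total circuits found: 1.

1


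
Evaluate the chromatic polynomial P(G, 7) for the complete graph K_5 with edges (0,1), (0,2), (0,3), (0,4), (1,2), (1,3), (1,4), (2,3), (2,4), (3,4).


P(K_5, k) = k(k-1)(k-2)...(k-4).
P(7) = (7) * (6) * (5) * (4) * (3) = 2520.

2520


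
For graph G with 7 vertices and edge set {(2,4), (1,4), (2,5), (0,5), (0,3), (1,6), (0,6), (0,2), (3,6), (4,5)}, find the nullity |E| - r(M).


Cycle rank (nullity) = |E| - r(M) = |E| - (|V| - c).
|E| = 10, |V| = 7, c = 1.
Nullity = 10 - (7 - 1) = 10 - 6 = 4.

4


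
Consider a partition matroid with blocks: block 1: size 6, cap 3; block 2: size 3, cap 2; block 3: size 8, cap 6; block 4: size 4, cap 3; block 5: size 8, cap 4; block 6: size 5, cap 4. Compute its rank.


Rank of a partition matroid = sum of min(|Si|, ci) for each block.
= min(6,3) + min(3,2) + min(8,6) + min(4,3) + min(8,4) + min(5,4)
= 3 + 2 + 6 + 3 + 4 + 4
= 22.

22
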